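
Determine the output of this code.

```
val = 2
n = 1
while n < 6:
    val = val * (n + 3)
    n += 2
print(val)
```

n=1: val = 2*4 = 8
n=3: val = 8*6 = 48
n=5: val = 48*8 = 384

384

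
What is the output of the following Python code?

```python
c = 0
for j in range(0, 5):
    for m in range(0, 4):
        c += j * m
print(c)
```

60

j=0,m=0: c = 0+0 = 0
j=0,m=1: c = 0+0 = 0
j=0,m=2: c = 0+0 = 0
j=0,m=3: c = 0+0 = 0
j=1,m=0: c = 0+0 = 0
j=1,m=1: c = 0+1 = 1
j=1,m=2: c = 1+2 = 3
j=1,m=3: c = 3+3 = 6
j=2,m=0: c = 6+0 = 6
j=2,m=1: c = 6+2 = 8
j=2,m=2: c = 8+4 = 12
j=2,m=3: c = 12+6 = 18
j=3,m=0: c = 18+0 = 18
j=3,m=1: c = 18+3 = 21
j=3,m=2: c = 21+6 = 27
j=3,m=3: c = 27+9 = 36
j=4,m=0: c = 36+0 = 36
j=4,m=1: c = 36+4 = 40
j=4,m=2: c = 40+8 = 48
j=4,m=3: c = 48+12 = 60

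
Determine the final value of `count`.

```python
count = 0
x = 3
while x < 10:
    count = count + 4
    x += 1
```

x=3: count = 0+4 = 4
x=4: count = 4+4 = 8
x=5: count = 8+4 = 12
x=6: count = 12+4 = 16
x=7: count = 16+4 = 20
x=8: count = 20+4 = 24
x=9: count = 24+4 = 28

28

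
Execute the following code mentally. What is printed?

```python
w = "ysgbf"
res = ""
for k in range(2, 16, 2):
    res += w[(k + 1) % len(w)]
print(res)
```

k=2: add w[3]='b' → 'b'
k=4: add w[0]='y' → 'by'
k=6: add w[2]='g' → 'byg'
k=8: add w[4]='f' → 'bygf'
k=10: add w[1]='s' → 'bygfs'
k=12: add w[3]='b' → 'bygfsb'
k=14: add w[0]='y' → 'bygfsby'

bygfsby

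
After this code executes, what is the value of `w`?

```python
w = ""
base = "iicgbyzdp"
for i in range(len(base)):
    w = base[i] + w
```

i=0: prepend 'i' → 'i'
i=1: prepend 'i' → 'ii'
i=2: prepend 'c' → 'cii'
i=3: prepend 'g' → 'gcii'
i=4: prepend 'b' → 'bgcii'
i=5: prepend 'y' → 'ybgcii'
i=6: prepend 'z' → 'zybgcii'
i=7: prepend 'd' → 'dzybgcii'
i=8: prepend 'p' → 'pdzybgcii'

'pdzybgcii'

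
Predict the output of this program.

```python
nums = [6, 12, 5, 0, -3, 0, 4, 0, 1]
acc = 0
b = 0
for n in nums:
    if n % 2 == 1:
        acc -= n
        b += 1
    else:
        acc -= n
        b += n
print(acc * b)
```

n=6: not odd, acc = 0-6 = -6; b=6
n=12: not odd, acc = (-6)-12 = -18; b=18
n=5: odd, acc = (-18)-5 = -23; b=19
n=0: not odd, acc = (-23)-0 = -23; b=19
n=-3: odd, acc = (-23)-(-3) = -20; b=20
n=0: not odd, acc = (-20)-0 = -20; b=20
n=4: not odd, acc = (-20)-4 = -24; b=24
n=0: not odd, acc = (-24)-0 = -24; b=24
n=1: odd, acc = (-24)-1 = -25; b=25
acc*b = (-25)*25 = -625

-625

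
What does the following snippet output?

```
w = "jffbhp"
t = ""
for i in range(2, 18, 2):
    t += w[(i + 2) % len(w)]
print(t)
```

i=2: add w[4]='h' → 'h'
i=4: add w[0]='j' → 'hj'
i=6: add w[2]='f' → 'hjf'
i=8: add w[4]='h' → 'hjfh'
i=10: add w[0]='j' → 'hjfhj'
i=12: add w[2]='f' → 'hjfhjf'
i=14: add w[4]='h' → 'hjfhjfh'
i=16: add w[0]='j' → 'hjfhjfhj'

hjfhjfhj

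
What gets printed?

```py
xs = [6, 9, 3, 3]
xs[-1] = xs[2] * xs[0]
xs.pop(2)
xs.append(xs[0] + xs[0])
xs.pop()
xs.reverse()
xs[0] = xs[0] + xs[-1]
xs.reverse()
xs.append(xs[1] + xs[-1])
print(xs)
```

xs[-1] = xs[2]*xs[0] = 3*6 = 18 → [6, 9, 3, 18]
pop(2) removes 3 → [6, 9, 18]
append xs[0]+xs[0] = 6+6 = 12 → [6, 9, 18, 12]
pop() removes 12 → [6, 9, 18]
reverse → [18, 9, 6]
xs[0] = xs[0]+xs[-1] = 18+6 = 24 → [24, 9, 6]
reverse → [6, 9, 24]
append xs[1]+xs[-1] = 9+24 = 33 → [6, 9, 24, 33]

[6, 9, 24, 33]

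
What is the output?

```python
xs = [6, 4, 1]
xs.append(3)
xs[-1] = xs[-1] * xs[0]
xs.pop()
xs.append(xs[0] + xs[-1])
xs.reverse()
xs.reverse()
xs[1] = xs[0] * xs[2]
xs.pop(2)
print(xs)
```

[6, 6, 7]

append 3 → [6, 4, 1, 3]
xs[-1] = xs[-1]*xs[0] = 3*6 = 18 → [6, 4, 1, 18]
pop() removes 18 → [6, 4, 1]
append xs[0]+xs[-1] = 6+1 = 7 → [6, 4, 1, 7]
reverse → [7, 1, 4, 6]
reverse → [6, 4, 1, 7]
xs[1] = xs[0]*xs[2] = 6*1 = 6 → [6, 6, 1, 7]
pop(2) removes 1 → [6, 6, 7]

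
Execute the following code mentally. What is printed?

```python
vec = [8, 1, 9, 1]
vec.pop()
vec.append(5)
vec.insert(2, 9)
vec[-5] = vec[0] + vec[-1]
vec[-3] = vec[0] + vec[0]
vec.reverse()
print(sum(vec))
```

pop() removes 1 → [8, 1, 9]
append 5 → [8, 1, 9, 5]
insert 9 at 2 → [8, 1, 9, 9, 5]
vec[-5] = vec[0]+vec[-1] = 8+5 = 13 → [13, 1, 9, 9, 5]
vec[-3] = vec[0]+vec[0] = 13+13 = 26 → [13, 1, 26, 9, 5]
reverse → [5, 9, 26, 1, 13]
sum = 54

54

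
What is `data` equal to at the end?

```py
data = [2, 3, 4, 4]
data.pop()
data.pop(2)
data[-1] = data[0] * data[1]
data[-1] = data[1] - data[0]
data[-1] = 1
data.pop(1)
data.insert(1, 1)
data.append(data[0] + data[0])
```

[2, 1, 4]

pop() removes 4 → [2, 3, 4]
pop(2) removes 4 → [2, 3]
data[-1] = data[0]*data[1] = 2*3 = 6 → [2, 6]
data[-1] = data[1]-data[0] = 6-2 = 4 → [2, 4]
data[-1] = 1 → [2, 1]
pop(1) removes 1 → [2]
insert 1 at 1 → [2, 1]
append data[0]+data[0] = 2+2 = 4 → [2, 1, 4]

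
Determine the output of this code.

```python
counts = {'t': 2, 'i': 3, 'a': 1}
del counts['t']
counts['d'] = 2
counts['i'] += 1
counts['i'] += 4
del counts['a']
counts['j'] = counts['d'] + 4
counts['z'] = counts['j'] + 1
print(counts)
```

del 't' → {'i': 3, 'a': 1}
counts['d'] = 2 → {'i': 3, 'a': 1, 'd': 2}
counts['i'] = 3+1 = 4 → {'i': 4, 'a': 1, 'd': 2}
counts['i'] = 4+4 = 8 → {'i': 8, 'a': 1, 'd': 2}
del 'a' → {'i': 8, 'd': 2}
counts['j'] = counts['d']+4 = 6 → {'i': 8, 'd': 2, 'j': 6}
counts['z'] = counts['j']+1 = 7 → {'i': 8, 'd': 2, 'j': 6, 'z': 7}

{'i': 8, 'd': 2, 'j': 6, 'z': 7}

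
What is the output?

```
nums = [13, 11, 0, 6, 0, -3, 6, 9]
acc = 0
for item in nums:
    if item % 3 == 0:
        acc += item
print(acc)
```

18

item=13: not %3==0
item=11: not %3==0
item=0: %3==0, acc = 0+0 = 0
item=6: %3==0, acc = 0+6 = 6
item=0: %3==0, acc = 6+0 = 6
item=-3: %3==0, acc = 6+(-3) = 3
item=6: %3==0, acc = 3+6 = 9
item=9: %3==0, acc = 9+9 = 18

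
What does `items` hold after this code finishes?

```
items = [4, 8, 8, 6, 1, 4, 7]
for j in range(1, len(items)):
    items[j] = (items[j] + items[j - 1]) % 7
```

j=1: items[1] = (8+4)%7 = 5 → [4, 5, 8, 6, 1, 4, 7]
j=2: items[2] = (8+5)%7 = 6 → [4, 5, 6, 6, 1, 4, 7]
j=3: items[3] = (6+6)%7 = 5 → [4, 5, 6, 5, 1, 4, 7]
j=4: items[4] = (1+5)%7 = 6 → [4, 5, 6, 5, 6, 4, 7]
j=5: items[5] = (4+6)%7 = 3 → [4, 5, 6, 5, 6, 3, 7]
j=6: items[6] = (7+3)%7 = 3 → [4, 5, 6, 5, 6, 3, 3]

[4, 5, 6, 5, 6, 3, 3]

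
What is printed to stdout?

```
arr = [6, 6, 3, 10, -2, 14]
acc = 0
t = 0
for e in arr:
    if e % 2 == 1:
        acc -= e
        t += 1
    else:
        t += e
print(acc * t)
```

e=6: not odd; t=6
e=6: not odd; t=12
e=3: odd, acc = 0-3 = -3; t=13
e=10: not odd; t=23
e=-2: not odd; t=21
e=14: not odd; t=35
acc*t = (-3)*35 = -105

-105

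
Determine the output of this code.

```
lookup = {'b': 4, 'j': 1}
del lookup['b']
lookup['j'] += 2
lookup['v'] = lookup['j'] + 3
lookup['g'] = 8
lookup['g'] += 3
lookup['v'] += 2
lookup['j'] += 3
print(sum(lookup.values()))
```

25

del 'b' → {'j': 1}
lookup['j'] = 1+2 = 3 → {'j': 3}
lookup['v'] = lookup['j']+3 = 6 → {'j': 3, 'v': 6}
lookup['g'] = 8 → {'j': 3, 'v': 6, 'g': 8}
lookup['g'] = 8+3 = 11 → {'j': 3, 'v': 6, 'g': 11}
lookup['v'] = 6+2 = 8 → {'j': 3, 'v': 8, 'g': 11}
lookup['j'] = 3+3 = 6 → {'j': 6, 'v': 8, 'g': 11}
sum of values = 25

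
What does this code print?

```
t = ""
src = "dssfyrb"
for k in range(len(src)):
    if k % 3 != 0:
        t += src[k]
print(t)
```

k=0: skip
k=1: add 's' → 's'
k=2: add 's' → 'ss'
k=3: skip
k=4: add 'y' → 'ssy'
k=5: add 'r' → 'ssyr'
k=6: skip

ssyr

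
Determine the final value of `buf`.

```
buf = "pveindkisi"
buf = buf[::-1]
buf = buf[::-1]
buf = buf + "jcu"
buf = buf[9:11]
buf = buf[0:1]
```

reverse → 'isikdnievp'
reverse → 'pveindkisi'
+ 'jcu' → 'pveindkisijcu'
slice [9:11] → 'ij'
slice [0:1] → 'i'

'i'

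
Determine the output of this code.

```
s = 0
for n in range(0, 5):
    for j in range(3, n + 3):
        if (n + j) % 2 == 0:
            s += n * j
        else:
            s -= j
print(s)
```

n=1,j=3: even sum, s = 0+3 = 3
n=2,j=3: odd sum, s = 3-3 = 0
n=2,j=4: even sum, s = 0+8 = 8
n=3,j=3: even sum, s = 8+9 = 17
n=3,j=4: odd sum, s = 17-4 = 13
n=3,j=5: even sum, s = 13+15 = 28
n=4,j=3: odd sum, s = 28-3 = 25
n=4,j=4: even sum, s = 25+16 = 41
n=4,j=5: odd sum, s = 41-5 = 36
n=4,j=6: even sum, s = 36+24 = 60

60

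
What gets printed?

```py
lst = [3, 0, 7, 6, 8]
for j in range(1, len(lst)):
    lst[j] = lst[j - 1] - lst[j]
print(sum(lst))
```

j=1: lst[1] = 3-0 = 3 → [3, 3, 7, 6, 8]
j=2: lst[2] = 3-7 = -4 → [3, 3, -4, 6, 8]
j=3: lst[3] = (-4)-6 = -10 → [3, 3, -4, -10, 8]
j=4: lst[4] = (-10)-8 = -18 → [3, 3, -4, -10, -18]
sum = -26

-26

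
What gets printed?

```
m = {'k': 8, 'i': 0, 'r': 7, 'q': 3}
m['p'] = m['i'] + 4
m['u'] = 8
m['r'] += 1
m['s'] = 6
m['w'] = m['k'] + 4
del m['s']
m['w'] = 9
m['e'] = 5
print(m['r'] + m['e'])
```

m['p'] = m['i']+4 = 4 → {'k': 8, 'i': 0, 'r': 7, 'q': 3, 'p': 4}
m['u'] = 8 → {'k': 8, 'i': 0, 'r': 7, 'q': 3, 'p': 4, 'u': 8}
m['r'] = 7+1 = 8 → {'k': 8, 'i': 0, 'r': 8, 'q': 3, 'p': 4, 'u': 8}
m['s'] = 6 → {'k': 8, 'i': 0, 'r': 8, 'q': 3, 'p': 4, 'u': 8, 's': 6}
m['w'] = m['k']+4 = 12 → {'k': 8, 'i': 0, 'r': 8, 'q': 3, 'p': 4, 'u': 8, 's': 6, 'w': 12}
del 's' → {'k': 8, 'i': 0, 'r': 8, 'q': 3, 'p': 4, 'u': 8, 'w': 12}
m['w'] = 9 → {'k': 8, 'i': 0, 'r': 8, 'q': 3, 'p': 4, 'u': 8, 'w': 9}
m['e'] = 5 → {'k': 8, 'i': 0, 'r': 8, 'q': 3, 'p': 4, 'u': 8, 'w': 9, 'e': 5}
m['r']+m['e'] = 8+5 = 13

13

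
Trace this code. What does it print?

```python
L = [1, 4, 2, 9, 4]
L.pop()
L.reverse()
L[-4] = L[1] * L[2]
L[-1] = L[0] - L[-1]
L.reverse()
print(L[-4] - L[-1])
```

-1

pop() removes 4 → [1, 4, 2, 9]
reverse → [9, 2, 4, 1]
L[-4] = L[1]*L[2] = 2*4 = 8 → [8, 2, 4, 1]
L[-1] = L[0]-L[-1] = 8-1 = 7 → [8, 2, 4, 7]
reverse → [7, 4, 2, 8]
L[-4]-L[-1] = 7-8 = -1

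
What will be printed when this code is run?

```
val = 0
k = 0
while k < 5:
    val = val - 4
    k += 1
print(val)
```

-20

k=0: val = 0-4 = -4
k=1: val = (-4)-4 = -8
k=2: val = (-8)-4 = -12
k=3: val = (-12)-4 = -16
k=4: val = (-16)-4 = -20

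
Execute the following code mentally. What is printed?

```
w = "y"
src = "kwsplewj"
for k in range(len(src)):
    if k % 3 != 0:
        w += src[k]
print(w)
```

k=0: skip
k=1: add 'w' → 'yw'
k=2: add 's' → 'yws'
k=3: skip
k=4: add 'l' → 'ywsl'
k=5: add 'e' → 'ywsle'
k=6: skip
k=7: add 'j' → 'ywslej'

ywslej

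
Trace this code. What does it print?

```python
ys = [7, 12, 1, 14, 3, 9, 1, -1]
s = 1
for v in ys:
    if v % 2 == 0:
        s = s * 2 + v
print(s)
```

v=7: not even
v=12: even, s = 1*2+12 = 14
v=1: not even
v=14: even, s = 14*2+14 = 42
v=3: not even
v=9: not even
v=1: not even
v=-1: not even

42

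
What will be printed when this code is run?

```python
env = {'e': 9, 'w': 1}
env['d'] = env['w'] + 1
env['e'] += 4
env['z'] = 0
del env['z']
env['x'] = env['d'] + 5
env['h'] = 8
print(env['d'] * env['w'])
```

env['d'] = env['w']+1 = 2 → {'e': 9, 'w': 1, 'd': 2}
env['e'] = 9+4 = 13 → {'e': 13, 'w': 1, 'd': 2}
env['z'] = 0 → {'e': 13, 'w': 1, 'd': 2, 'z': 0}
del 'z' → {'e': 13, 'w': 1, 'd': 2}
env['x'] = env['d']+5 = 7 → {'e': 13, 'w': 1, 'd': 2, 'x': 7}
env['h'] = 8 → {'e': 13, 'w': 1, 'd': 2, 'x': 7, 'h': 8}
env['d']*env['w'] = 2*1 = 2

2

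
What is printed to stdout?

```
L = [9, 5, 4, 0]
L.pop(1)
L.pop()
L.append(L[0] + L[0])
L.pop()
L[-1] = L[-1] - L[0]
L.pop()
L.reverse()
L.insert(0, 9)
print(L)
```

pop(1) removes 5 → [9, 4, 0]
pop() removes 0 → [9, 4]
append L[0]+L[0] = 9+9 = 18 → [9, 4, 18]
pop() removes 18 → [9, 4]
L[-1] = L[-1]-L[0] = 4-9 = -5 → [9, -5]
pop() removes -5 → [9]
reverse → [9]
insert 9 at 0 → [9, 9]

[9, 9]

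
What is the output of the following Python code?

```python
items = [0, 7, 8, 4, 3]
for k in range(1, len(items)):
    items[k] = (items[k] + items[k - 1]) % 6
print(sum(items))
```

9

k=1: items[1] = (7+0)%6 = 1 → [0, 1, 8, 4, 3]
k=2: items[2] = (8+1)%6 = 3 → [0, 1, 3, 4, 3]
k=3: items[3] = (4+3)%6 = 1 → [0, 1, 3, 1, 3]
k=4: items[4] = (3+1)%6 = 4 → [0, 1, 3, 1, 4]
sum = 9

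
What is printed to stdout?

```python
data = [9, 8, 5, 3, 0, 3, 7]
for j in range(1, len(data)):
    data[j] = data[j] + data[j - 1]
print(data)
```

j=1: data[1] = 8+9 = 17 → [9, 17, 5, 3, 0, 3, 7]
j=2: data[2] = 5+17 = 22 → [9, 17, 22, 3, 0, 3, 7]
j=3: data[3] = 3+22 = 25 → [9, 17, 22, 25, 0, 3, 7]
j=4: data[4] = 0+25 = 25 → [9, 17, 22, 25, 25, 3, 7]
j=5: data[5] = 3+25 = 28 → [9, 17, 22, 25, 25, 28, 7]
j=6: data[6] = 7+28 = 35 → [9, 17, 22, 25, 25, 28, 35]

[9, 17, 22, 25, 25, 28, 35]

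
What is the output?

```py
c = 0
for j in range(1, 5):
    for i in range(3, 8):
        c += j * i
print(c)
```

250

j=1,i=3: c = 0+3 = 3
j=1,i=4: c = 3+4 = 7
j=1,i=5: c = 7+5 = 12
j=1,i=6: c = 12+6 = 18
j=1,i=7: c = 18+7 = 25
j=2,i=3: c = 25+6 = 31
j=2,i=4: c = 31+8 = 39
j=2,i=5: c = 39+10 = 49
j=2,i=6: c = 49+12 = 61
j=2,i=7: c = 61+14 = 75
j=3,i=3: c = 75+9 = 84
j=3,i=4: c = 84+12 = 96
j=3,i=5: c = 96+15 = 111
j=3,i=6: c = 111+18 = 129
j=3,i=7: c = 129+21 = 150
j=4,i=3: c = 150+12 = 162
j=4,i=4: c = 162+16 = 178
j=4,i=5: c = 178+20 = 198
j=4,i=6: c = 198+24 = 222
j=4,i=7: c = 222+28 = 250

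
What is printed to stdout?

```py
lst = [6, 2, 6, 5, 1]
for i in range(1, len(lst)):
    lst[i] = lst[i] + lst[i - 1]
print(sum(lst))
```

67

i=1: lst[1] = 2+6 = 8 → [6, 8, 6, 5, 1]
i=2: lst[2] = 6+8 = 14 → [6, 8, 14, 5, 1]
i=3: lst[3] = 5+14 = 19 → [6, 8, 14, 19, 1]
i=4: lst[4] = 1+19 = 20 → [6, 8, 14, 19, 20]
sum = 67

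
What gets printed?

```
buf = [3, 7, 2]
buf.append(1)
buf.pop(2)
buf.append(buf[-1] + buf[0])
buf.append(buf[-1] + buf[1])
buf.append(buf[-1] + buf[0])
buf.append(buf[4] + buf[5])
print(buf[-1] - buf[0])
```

22

append 1 → [3, 7, 2, 1]
pop(2) removes 2 → [3, 7, 1]
append buf[-1]+buf[0] = 1+3 = 4 → [3, 7, 1, 4]
append buf[-1]+buf[1] = 4+7 = 11 → [3, 7, 1, 4, 11]
append buf[-1]+buf[0] = 11+3 = 14 → [3, 7, 1, 4, 11, 14]
append buf[4]+buf[5] = 11+14 = 25 → [3, 7, 1, 4, 11, 14, 25]
buf[-1]-buf[0] = 25-3 = 22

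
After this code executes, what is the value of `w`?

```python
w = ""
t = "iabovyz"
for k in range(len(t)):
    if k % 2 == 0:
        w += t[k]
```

k=0: add 'i' → 'i'
k=1: skip
k=2: add 'b' → 'ib'
k=3: skip
k=4: add 'v' → 'ibv'
k=5: skip
k=6: add 'z' → 'ibvz'

'ibvz'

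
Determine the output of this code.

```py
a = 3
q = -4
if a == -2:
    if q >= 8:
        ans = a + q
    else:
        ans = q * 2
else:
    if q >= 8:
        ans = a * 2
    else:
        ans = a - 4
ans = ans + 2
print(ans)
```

a=3, q=-4
a == -2 is False; q >= 8 is False
→ ans = a - 4 = -1
ans = (-1)+2 = 1

1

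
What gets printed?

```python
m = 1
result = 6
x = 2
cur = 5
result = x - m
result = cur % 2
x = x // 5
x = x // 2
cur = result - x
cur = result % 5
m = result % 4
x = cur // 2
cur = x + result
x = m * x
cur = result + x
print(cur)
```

result = 2-1 = 1
result = 5%2 = 1
x = 2//5 = 0
x = 0//2 = 0
cur = 1-0 = 1
cur = 1%5 = 1
m = 1%4 = 1
x = 1//2 = 0
cur = 0+1 = 1
x = 1*0 = 0
cur = 1+0 = 1

1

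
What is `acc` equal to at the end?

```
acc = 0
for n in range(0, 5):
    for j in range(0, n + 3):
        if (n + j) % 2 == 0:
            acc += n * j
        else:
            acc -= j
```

69

n=0,j=0: even sum, acc = 0+0 = 0
n=0,j=1: odd sum, acc = 0-1 = -1
n=0,j=2: even sum, acc = (-1)+0 = -1
n=1,j=0: odd sum, acc = (-1)-0 = -1
n=1,j=1: even sum, acc = (-1)+1 = 0
n=1,j=2: odd sum, acc = 0-2 = -2
n=1,j=3: even sum, acc = (-2)+3 = 1
n=2,j=0: even sum, acc = 1+0 = 1
n=2,j=1: odd sum, acc = 1-1 = 0
n=2,j=2: even sum, acc = 0+4 = 4
n=2,j=3: odd sum, acc = 4-3 = 1
n=2,j=4: even sum, acc = 1+8 = 9
n=3,j=0: odd sum, acc = 9-0 = 9
n=3,j=1: even sum, acc = 9+3 = 12
n=3,j=2: odd sum, acc = 12-2 = 10
n=3,j=3: even sum, acc = 10+9 = 19
n=3,j=4: odd sum, acc = 19-4 = 15
n=3,j=5: even sum, acc = 15+15 = 30
n=4,j=0: even sum, acc = 30+0 = 30
n=4,j=1: odd sum, acc = 30-1 = 29
n=4,j=2: even sum, acc = 29+8 = 37
n=4,j=3: odd sum, acc = 37-3 = 34
n=4,j=4: even sum, acc = 34+16 = 50
n=4,j=5: odd sum, acc = 50-5 = 45
n=4,j=6: even sum, acc = 45+24 = 69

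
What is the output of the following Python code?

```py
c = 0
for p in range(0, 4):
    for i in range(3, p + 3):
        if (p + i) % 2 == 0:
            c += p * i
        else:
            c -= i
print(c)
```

p=1,i=3: even sum, c = 0+3 = 3
p=2,i=3: odd sum, c = 3-3 = 0
p=2,i=4: even sum, c = 0+8 = 8
p=3,i=3: even sum, c = 8+9 = 17
p=3,i=4: odd sum, c = 17-4 = 13
p=3,i=5: even sum, c = 13+15 = 28

28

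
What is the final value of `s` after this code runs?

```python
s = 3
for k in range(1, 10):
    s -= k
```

-42

k=1: s = 3-1 = 2
k=2: s = 2-2 = 0
k=3: s = 0-3 = -3
k=4: s = (-3)-4 = -7
k=5: s = (-7)-5 = -12
k=6: s = (-12)-6 = -18
k=7: s = (-18)-7 = -25
k=8: s = (-25)-8 = -33
k=9: s = (-33)-9 = -42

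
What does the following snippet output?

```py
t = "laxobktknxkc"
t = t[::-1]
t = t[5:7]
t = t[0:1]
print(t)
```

t

reverse → 'ckxnktkboxal'
slice [5:7] → 'tk'
slice [0:1] → 't'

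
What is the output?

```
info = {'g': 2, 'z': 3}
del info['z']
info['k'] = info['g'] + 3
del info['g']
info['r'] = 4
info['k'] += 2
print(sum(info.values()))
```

del 'z' → {'g': 2}
info['k'] = info['g']+3 = 5 → {'g': 2, 'k': 5}
del 'g' → {'k': 5}
info['r'] = 4 → {'k': 5, 'r': 4}
info['k'] = 5+2 = 7 → {'k': 7, 'r': 4}
sum of values = 11

11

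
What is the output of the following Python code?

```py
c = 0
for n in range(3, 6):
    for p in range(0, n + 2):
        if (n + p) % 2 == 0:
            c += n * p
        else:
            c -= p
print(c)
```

54

n=3,p=0: odd sum, c = 0-0 = 0
n=3,p=1: even sum, c = 0+3 = 3
n=3,p=2: odd sum, c = 3-2 = 1
n=3,p=3: even sum, c = 1+9 = 10
n=3,p=4: odd sum, c = 10-4 = 6
n=4,p=0: even sum, c = 6+0 = 6
n=4,p=1: odd sum, c = 6-1 = 5
n=4,p=2: even sum, c = 5+8 = 13
n=4,p=3: odd sum, c = 13-3 = 10
n=4,p=4: even sum, c = 10+16 = 26
n=4,p=5: odd sum, c = 26-5 = 21
n=5,p=0: odd sum, c = 21-0 = 21
n=5,p=1: even sum, c = 21+5 = 26
n=5,p=2: odd sum, c = 26-2 = 24
n=5,p=3: even sum, c = 24+15 = 39
n=5,p=4: odd sum, c = 39-4 = 35
n=5,p=5: even sum, c = 35+25 = 60
n=5,p=6: odd sum, c = 60-6 = 54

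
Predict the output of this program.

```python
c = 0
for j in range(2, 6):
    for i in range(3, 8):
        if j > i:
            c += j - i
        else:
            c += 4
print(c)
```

72

j=2,i=3: not 2>3, c = 0+4 = 4
j=2,i=4: not 2>4, c = 4+4 = 8
j=2,i=5: not 2>5, c = 8+4 = 12
j=2,i=6: not 2>6, c = 12+4 = 16
j=2,i=7: not 2>7, c = 16+4 = 20
j=3,i=3: not 3>3, c = 20+4 = 24
j=3,i=4: not 3>4, c = 24+4 = 28
j=3,i=5: not 3>5, c = 28+4 = 32
j=3,i=6: not 3>6, c = 32+4 = 36
j=3,i=7: not 3>7, c = 36+4 = 40
j=4,i=3: 4>3, c = 40+1 = 41
j=4,i=4: not 4>4, c = 41+4 = 45
j=4,i=5: not 4>5, c = 45+4 = 49
j=4,i=6: not 4>6, c = 49+4 = 53
j=4,i=7: not 4>7, c = 53+4 = 57
j=5,i=3: 5>3, c = 57+2 = 59
j=5,i=4: 5>4, c = 59+1 = 60
j=5,i=5: not 5>5, c = 60+4 = 64
j=5,i=6: not 5>6, c = 64+4 = 68
j=5,i=7: not 5>7, c = 68+4 = 72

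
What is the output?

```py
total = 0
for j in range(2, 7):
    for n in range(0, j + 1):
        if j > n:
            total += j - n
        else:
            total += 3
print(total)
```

70

j=2,n=0: 2>0, total = 0+2 = 2
j=2,n=1: 2>1, total = 2+1 = 3
j=2,n=2: not 2>2, total = 3+3 = 6
j=3,n=0: 3>0, total = 6+3 = 9
j=3,n=1: 3>1, total = 9+2 = 11
j=3,n=2: 3>2, total = 11+1 = 12
j=3,n=3: not 3>3, total = 12+3 = 15
j=4,n=0: 4>0, total = 15+4 = 19
j=4,n=1: 4>1, total = 19+3 = 22
j=4,n=2: 4>2, total = 22+2 = 24
j=4,n=3: 4>3, total = 24+1 = 25
j=4,n=4: not 4>4, total = 25+3 = 28
j=5,n=0: 5>0, total = 28+5 = 33
j=5,n=1: 5>1, total = 33+4 = 37
j=5,n=2: 5>2, total = 37+3 = 40
j=5,n=3: 5>3, total = 40+2 = 42
j=5,n=4: 5>4, total = 42+1 = 43
j=5,n=5: not 5>5, total = 43+3 = 46
j=6,n=0: 6>0, total = 46+6 = 52
j=6,n=1: 6>1, total = 52+5 = 57
j=6,n=2: 6>2, total = 57+4 = 61
j=6,n=3: 6>3, total = 61+3 = 64
j=6,n=4: 6>4, total = 64+2 = 66
j=6,n=5: 6>5, total = 66+1 = 67
j=6,n=6: not 6>6, total = 67+3 = 70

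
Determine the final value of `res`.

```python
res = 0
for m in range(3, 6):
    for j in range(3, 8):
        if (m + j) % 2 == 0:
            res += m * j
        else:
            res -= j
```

m=3,j=3: even sum, res = 0+9 = 9
m=3,j=4: odd sum, res = 9-4 = 5
m=3,j=5: even sum, res = 5+15 = 20
m=3,j=6: odd sum, res = 20-6 = 14
m=3,j=7: even sum, res = 14+21 = 35
m=4,j=3: odd sum, res = 35-3 = 32
m=4,j=4: even sum, res = 32+16 = 48
m=4,j=5: odd sum, res = 48-5 = 43
m=4,j=6: even sum, res = 43+24 = 67
m=4,j=7: odd sum, res = 67-7 = 60
m=5,j=3: even sum, res = 60+15 = 75
m=5,j=4: odd sum, res = 75-4 = 71
m=5,j=5: even sum, res = 71+25 = 96
m=5,j=6: odd sum, res = 96-6 = 90
m=5,j=7: even sum, res = 90+35 = 125

125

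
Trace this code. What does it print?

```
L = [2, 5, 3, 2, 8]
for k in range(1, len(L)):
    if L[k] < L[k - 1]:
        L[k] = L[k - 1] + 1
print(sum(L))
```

k=1: 5>=2, unchanged → [2, 5, 3, 2, 8]
k=2: 3<5, L[2] = 5+1 = 6 → [2, 5, 6, 2, 8]
k=3: 2<6, L[3] = 6+1 = 7 → [2, 5, 6, 7, 8]
k=4: 8>=7, unchanged → [2, 5, 6, 7, 8]
sum = 28

28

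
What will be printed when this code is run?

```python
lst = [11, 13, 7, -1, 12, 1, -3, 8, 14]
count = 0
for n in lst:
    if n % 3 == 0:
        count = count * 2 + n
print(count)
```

n=11: not %3==0
n=13: not %3==0
n=7: not %3==0
n=-1: not %3==0
n=12: %3==0, count = 0*2+12 = 12
n=1: not %3==0
n=-3: %3==0, count = 12*2+(-3) = 21
n=8: not %3==0
n=14: not %3==0

21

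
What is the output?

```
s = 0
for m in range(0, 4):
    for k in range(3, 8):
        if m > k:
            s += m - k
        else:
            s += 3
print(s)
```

60

m=0,k=3: not 0>3, s = 0+3 = 3
m=0,k=4: not 0>4, s = 3+3 = 6
m=0,k=5: not 0>5, s = 6+3 = 9
m=0,k=6: not 0>6, s = 9+3 = 12
m=0,k=7: not 0>7, s = 12+3 = 15
m=1,k=3: not 1>3, s = 15+3 = 18
m=1,k=4: not 1>4, s = 18+3 = 21
m=1,k=5: not 1>5, s = 21+3 = 24
m=1,k=6: not 1>6, s = 24+3 = 27
m=1,k=7: not 1>7, s = 27+3 = 30
m=2,k=3: not 2>3, s = 30+3 = 33
m=2,k=4: not 2>4, s = 33+3 = 36
m=2,k=5: not 2>5, s = 36+3 = 39
m=2,k=6: not 2>6, s = 39+3 = 42
m=2,k=7: not 2>7, s = 42+3 = 45
m=3,k=3: not 3>3, s = 45+3 = 48
m=3,k=4: not 3>4, s = 48+3 = 51
m=3,k=5: not 3>5, s = 51+3 = 54
m=3,k=6: not 3>6, s = 54+3 = 57
m=3,k=7: not 3>7, s = 57+3 = 60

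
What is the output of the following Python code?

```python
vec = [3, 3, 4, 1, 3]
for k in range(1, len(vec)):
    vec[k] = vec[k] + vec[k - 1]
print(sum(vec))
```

k=1: vec[1] = 3+3 = 6 → [3, 6, 4, 1, 3]
k=2: vec[2] = 4+6 = 10 → [3, 6, 10, 1, 3]
k=3: vec[3] = 1+10 = 11 → [3, 6, 10, 11, 3]
k=4: vec[4] = 3+11 = 14 → [3, 6, 10, 11, 14]
sum = 44

44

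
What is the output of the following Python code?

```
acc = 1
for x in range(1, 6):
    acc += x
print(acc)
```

16

x=1: acc = 1+1 = 2
x=2: acc = 2+2 = 4
x=3: acc = 4+3 = 7
x=4: acc = 7+4 = 11
x=5: acc = 11+5 = 16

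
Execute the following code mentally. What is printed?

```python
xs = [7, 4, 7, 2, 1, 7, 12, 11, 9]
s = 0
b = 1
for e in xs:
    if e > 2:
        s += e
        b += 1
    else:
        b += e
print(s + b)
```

68

e=7: >2, s = 0+7 = 7; b=2
e=4: >2, s = 7+4 = 11; b=3
e=7: >2, s = 11+7 = 18; b=4
e=2: not >2; b=6
e=1: not >2; b=7
e=7: >2, s = 18+7 = 25; b=8
e=12: >2, s = 25+12 = 37; b=9
e=11: >2, s = 37+11 = 48; b=10
e=9: >2, s = 48+9 = 57; b=11
s+b = 57+11 = 68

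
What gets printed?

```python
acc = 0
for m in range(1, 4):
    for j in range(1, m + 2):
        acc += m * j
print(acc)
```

m=1,j=1: acc = 0+1 = 1
m=1,j=2: acc = 1+2 = 3
m=2,j=1: acc = 3+2 = 5
m=2,j=2: acc = 5+4 = 9
m=2,j=3: acc = 9+6 = 15
m=3,j=1: acc = 15+3 = 18
m=3,j=2: acc = 18+6 = 24
m=3,j=3: acc = 24+9 = 33
m=3,j=4: acc = 33+12 = 45

45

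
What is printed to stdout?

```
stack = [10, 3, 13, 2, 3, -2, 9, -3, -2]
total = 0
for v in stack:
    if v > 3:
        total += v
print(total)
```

v=10: >3, total = 0+10 = 10
v=3: not >3
v=13: >3, total = 10+13 = 23
v=2: not >3
v=3: not >3
v=-2: not >3
v=9: >3, total = 23+9 = 32
v=-3: not >3
v=-2: not >3

32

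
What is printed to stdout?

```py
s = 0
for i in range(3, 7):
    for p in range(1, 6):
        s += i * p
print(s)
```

270

i=3,p=1: s = 0+3 = 3
i=3,p=2: s = 3+6 = 9
i=3,p=3: s = 9+9 = 18
i=3,p=4: s = 18+12 = 30
i=3,p=5: s = 30+15 = 45
i=4,p=1: s = 45+4 = 49
i=4,p=2: s = 49+8 = 57
i=4,p=3: s = 57+12 = 69
i=4,p=4: s = 69+16 = 85
i=4,p=5: s = 85+20 = 105
i=5,p=1: s = 105+5 = 110
i=5,p=2: s = 110+10 = 120
i=5,p=3: s = 120+15 = 135
i=5,p=4: s = 135+20 = 155
i=5,p=5: s = 155+25 = 180
i=6,p=1: s = 180+6 = 186
i=6,p=2: s = 186+12 = 198
i=6,p=3: s = 198+18 = 216
i=6,p=4: s = 216+24 = 240
i=6,p=5: s = 240+30 = 270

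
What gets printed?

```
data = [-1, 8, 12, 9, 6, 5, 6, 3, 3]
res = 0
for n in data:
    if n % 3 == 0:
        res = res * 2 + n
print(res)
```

n=-1: not %3==0
n=8: not %3==0
n=12: %3==0, res = 0*2+12 = 12
n=9: %3==0, res = 12*2+9 = 33
n=6: %3==0, res = 33*2+6 = 72
n=5: not %3==0
n=6: %3==0, res = 72*2+6 = 150
n=3: %3==0, res = 150*2+3 = 303
n=3: %3==0, res = 303*2+3 = 609

609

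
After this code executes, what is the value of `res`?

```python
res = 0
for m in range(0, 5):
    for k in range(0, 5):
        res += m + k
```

100

m=0,k=0: res = 0+0 = 0
m=0,k=1: res = 0+1 = 1
m=0,k=2: res = 1+2 = 3
m=0,k=3: res = 3+3 = 6
m=0,k=4: res = 6+4 = 10
m=1,k=0: res = 10+1 = 11
m=1,k=1: res = 11+2 = 13
m=1,k=2: res = 13+3 = 16
m=1,k=3: res = 16+4 = 20
m=1,k=4: res = 20+5 = 25
m=2,k=0: res = 25+2 = 27
m=2,k=1: res = 27+3 = 30
m=2,k=2: res = 30+4 = 34
m=2,k=3: res = 34+5 = 39
m=2,k=4: res = 39+6 = 45
m=3,k=0: res = 45+3 = 48
m=3,k=1: res = 48+4 = 52
m=3,k=2: res = 52+5 = 57
m=3,k=3: res = 57+6 = 63
m=3,k=4: res = 63+7 = 70
m=4,k=0: res = 70+4 = 74
m=4,k=1: res = 74+5 = 79
m=4,k=2: res = 79+6 = 85
m=4,k=3: res = 85+7 = 92
m=4,k=4: res = 92+8 = 100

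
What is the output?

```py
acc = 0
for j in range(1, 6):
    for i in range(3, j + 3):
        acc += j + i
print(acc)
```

j=1,i=3: acc = 0+4 = 4
j=2,i=3: acc = 4+5 = 9
j=2,i=4: acc = 9+6 = 15
j=3,i=3: acc = 15+6 = 21
j=3,i=4: acc = 21+7 = 28
j=3,i=5: acc = 28+8 = 36
j=4,i=3: acc = 36+7 = 43
j=4,i=4: acc = 43+8 = 51
j=4,i=5: acc = 51+9 = 60
j=4,i=6: acc = 60+10 = 70
j=5,i=3: acc = 70+8 = 78
j=5,i=4: acc = 78+9 = 87
j=5,i=5: acc = 87+10 = 97
j=5,i=6: acc = 97+11 = 108
j=5,i=7: acc = 108+12 = 120

120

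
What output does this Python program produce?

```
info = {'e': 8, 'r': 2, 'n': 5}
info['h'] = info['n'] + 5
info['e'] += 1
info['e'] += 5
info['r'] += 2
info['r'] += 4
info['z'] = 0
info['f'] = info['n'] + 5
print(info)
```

{'e': 14, 'r': 8, 'n': 5, 'h': 10, 'z': 0, 'f': 10}

info['h'] = info['n']+5 = 10 → {'e': 8, 'r': 2, 'n': 5, 'h': 10}
info['e'] = 8+1 = 9 → {'e': 9, 'r': 2, 'n': 5, 'h': 10}
info['e'] = 9+5 = 14 → {'e': 14, 'r': 2, 'n': 5, 'h': 10}
info['r'] = 2+2 = 4 → {'e': 14, 'r': 4, 'n': 5, 'h': 10}
info['r'] = 4+4 = 8 → {'e': 14, 'r': 8, 'n': 5, 'h': 10}
info['z'] = 0 → {'e': 14, 'r': 8, 'n': 5, 'h': 10, 'z': 0}
info['f'] = info['n']+5 = 10 → {'e': 14, 'r': 8, 'n': 5, 'h': 10, 'z': 0, 'f': 10}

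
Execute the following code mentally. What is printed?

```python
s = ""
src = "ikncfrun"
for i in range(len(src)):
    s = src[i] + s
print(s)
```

i=0: prepend 'i' → 'i'
i=1: prepend 'k' → 'ki'
i=2: prepend 'n' → 'nki'
i=3: prepend 'c' → 'cnki'
i=4: prepend 'f' → 'fcnki'
i=5: prepend 'r' → 'rfcnki'
i=6: prepend 'u' → 'urfcnki'
i=7: prepend 'n' → 'nurfcnki'

nurfcnki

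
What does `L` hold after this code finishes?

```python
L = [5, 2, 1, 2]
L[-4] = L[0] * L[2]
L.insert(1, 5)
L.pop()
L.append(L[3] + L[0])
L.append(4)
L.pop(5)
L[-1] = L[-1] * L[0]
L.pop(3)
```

[5, 5, 2, 30]

L[-4] = L[0]*L[2] = 5*1 = 5 → [5, 2, 1, 2]
insert 5 at 1 → [5, 5, 2, 1, 2]
pop() removes 2 → [5, 5, 2, 1]
append L[3]+L[0] = 1+5 = 6 → [5, 5, 2, 1, 6]
append 4 → [5, 5, 2, 1, 6, 4]
pop(5) removes 4 → [5, 5, 2, 1, 6]
L[-1] = L[-1]*L[0] = 6*5 = 30 → [5, 5, 2, 1, 30]
pop(3) removes 1 → [5, 5, 2, 30]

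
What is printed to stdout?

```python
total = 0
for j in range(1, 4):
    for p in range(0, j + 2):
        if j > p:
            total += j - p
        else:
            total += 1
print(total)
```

16

j=1,p=0: 1>0, total = 0+1 = 1
j=1,p=1: not 1>1, total = 1+1 = 2
j=1,p=2: not 1>2, total = 2+1 = 3
j=2,p=0: 2>0, total = 3+2 = 5
j=2,p=1: 2>1, total = 5+1 = 6
j=2,p=2: not 2>2, total = 6+1 = 7
j=2,p=3: not 2>3, total = 7+1 = 8
j=3,p=0: 3>0, total = 8+3 = 11
j=3,p=1: 3>1, total = 11+2 = 13
j=3,p=2: 3>2, total = 13+1 = 14
j=3,p=3: not 3>3, total = 14+1 = 15
j=3,p=4: not 3>4, total = 15+1 = 16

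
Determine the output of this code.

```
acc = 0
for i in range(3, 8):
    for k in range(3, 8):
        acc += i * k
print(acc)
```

i=3,k=3: acc = 0+9 = 9
i=3,k=4: acc = 9+12 = 21
i=3,k=5: acc = 21+15 = 36
i=3,k=6: acc = 36+18 = 54
i=3,k=7: acc = 54+21 = 75
i=4,k=3: acc = 75+12 = 87
i=4,k=4: acc = 87+16 = 103
i=4,k=5: acc = 103+20 = 123
i=4,k=6: acc = 123+24 = 147
i=4,k=7: acc = 147+28 = 175
i=5,k=3: acc = 175+15 = 190
i=5,k=4: acc = 190+20 = 210
i=5,k=5: acc = 210+25 = 235
i=5,k=6: acc = 235+30 = 265
i=5,k=7: acc = 265+35 = 300
i=6,k=3: acc = 300+18 = 318
i=6,k=4: acc = 318+24 = 342
i=6,k=5: acc = 342+30 = 372
i=6,k=6: acc = 372+36 = 408
i=6,k=7: acc = 408+42 = 450
i=7,k=3: acc = 450+21 = 471
i=7,k=4: acc = 471+28 = 499
i=7,k=5: acc = 499+35 = 534
i=7,k=6: acc = 534+42 = 576
i=7,k=7: acc = 576+49 = 625

625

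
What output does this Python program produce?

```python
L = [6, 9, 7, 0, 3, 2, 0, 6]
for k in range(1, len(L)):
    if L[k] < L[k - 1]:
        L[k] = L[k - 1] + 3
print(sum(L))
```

132

k=1: 9>=6, unchanged → [6, 9, 7, 0, 3, 2, 0, 6]
k=2: 7<9, L[2] = 9+3 = 12 → [6, 9, 12, 0, 3, 2, 0, 6]
k=3: 0<12, L[3] = 12+3 = 15 → [6, 9, 12, 15, 3, 2, 0, 6]
k=4: 3<15, L[4] = 15+3 = 18 → [6, 9, 12, 15, 18, 2, 0, 6]
k=5: 2<18, L[5] = 18+3 = 21 → [6, 9, 12, 15, 18, 21, 0, 6]
k=6: 0<21, L[6] = 21+3 = 24 → [6, 9, 12, 15, 18, 21, 24, 6]
k=7: 6<24, L[7] = 24+3 = 27 → [6, 9, 12, 15, 18, 21, 24, 27]
sum = 132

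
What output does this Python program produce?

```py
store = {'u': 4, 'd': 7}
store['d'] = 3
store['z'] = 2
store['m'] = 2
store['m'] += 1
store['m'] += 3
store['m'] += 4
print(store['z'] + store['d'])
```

5

store['d'] = 3 → {'u': 4, 'd': 3}
store['z'] = 2 → {'u': 4, 'd': 3, 'z': 2}
store['m'] = 2 → {'u': 4, 'd': 3, 'z': 2, 'm': 2}
store['m'] = 2+1 = 3 → {'u': 4, 'd': 3, 'z': 2, 'm': 3}
store['m'] = 3+3 = 6 → {'u': 4, 'd': 3, 'z': 2, 'm': 6}
store['m'] = 6+4 = 10 → {'u': 4, 'd': 3, 'z': 2, 'm': 10}
store['z']+store['d'] = 2+3 = 5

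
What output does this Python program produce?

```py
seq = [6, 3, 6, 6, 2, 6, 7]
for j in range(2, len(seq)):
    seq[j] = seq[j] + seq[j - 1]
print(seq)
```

j=2: seq[2] = 6+3 = 9 → [6, 3, 9, 6, 2, 6, 7]
j=3: seq[3] = 6+9 = 15 → [6, 3, 9, 15, 2, 6, 7]
j=4: seq[4] = 2+15 = 17 → [6, 3, 9, 15, 17, 6, 7]
j=5: seq[5] = 6+17 = 23 → [6, 3, 9, 15, 17, 23, 7]
j=6: seq[6] = 7+23 = 30 → [6, 3, 9, 15, 17, 23, 30]

[6, 3, 9, 15, 17, 23, 30]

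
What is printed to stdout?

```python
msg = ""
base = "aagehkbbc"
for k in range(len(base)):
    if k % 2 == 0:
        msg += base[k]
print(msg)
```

aghbc

k=0: add 'a' → 'a'
k=1: skip
k=2: add 'g' → 'ag'
k=3: skip
k=4: add 'h' → 'agh'
k=5: skip
k=6: add 'b' → 'aghb'
k=7: skip
k=8: add 'c' → 'aghbc'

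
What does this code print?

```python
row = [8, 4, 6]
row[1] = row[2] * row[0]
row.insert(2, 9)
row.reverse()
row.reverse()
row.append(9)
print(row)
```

[8, 48, 9, 6, 9]

row[1] = row[2]*row[0] = 6*8 = 48 → [8, 48, 6]
insert 9 at 2 → [8, 48, 9, 6]
reverse → [6, 9, 48, 8]
reverse → [8, 48, 9, 6]
append 9 → [8, 48, 9, 6, 9]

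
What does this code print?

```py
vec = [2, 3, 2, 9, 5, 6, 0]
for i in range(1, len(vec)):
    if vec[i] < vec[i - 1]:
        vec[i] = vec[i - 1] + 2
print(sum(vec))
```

58

i=1: 3>=2, unchanged → [2, 3, 2, 9, 5, 6, 0]
i=2: 2<3, vec[2] = 3+2 = 5 → [2, 3, 5, 9, 5, 6, 0]
i=3: 9>=5, unchanged → [2, 3, 5, 9, 5, 6, 0]
i=4: 5<9, vec[4] = 9+2 = 11 → [2, 3, 5, 9, 11, 6, 0]
i=5: 6<11, vec[5] = 11+2 = 13 → [2, 3, 5, 9, 11, 13, 0]
i=6: 0<13, vec[6] = 13+2 = 15 → [2, 3, 5, 9, 11, 13, 15]
sum = 58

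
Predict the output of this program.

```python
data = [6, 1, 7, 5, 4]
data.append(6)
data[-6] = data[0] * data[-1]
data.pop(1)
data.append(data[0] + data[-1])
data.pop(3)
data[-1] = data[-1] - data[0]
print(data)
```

append 6 → [6, 1, 7, 5, 4, 6]
data[-6] = data[0]*data[-1] = 6*6 = 36 → [36, 1, 7, 5, 4, 6]
pop(1) removes 1 → [36, 7, 5, 4, 6]
append data[0]+data[-1] = 36+6 = 42 → [36, 7, 5, 4, 6, 42]
pop(3) removes 4 → [36, 7, 5, 6, 42]
data[-1] = data[-1]-data[0] = 42-36 = 6 → [36, 7, 5, 6, 6]

[36, 7, 5, 6, 6]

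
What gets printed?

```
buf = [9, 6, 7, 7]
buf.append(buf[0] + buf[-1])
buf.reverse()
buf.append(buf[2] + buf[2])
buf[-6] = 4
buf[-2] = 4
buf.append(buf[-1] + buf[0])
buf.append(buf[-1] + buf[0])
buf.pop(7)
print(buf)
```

append buf[0]+buf[-1] = 9+7 = 16 → [9, 6, 7, 7, 16]
reverse → [16, 7, 7, 6, 9]
append buf[2]+buf[2] = 7+7 = 14 → [16, 7, 7, 6, 9, 14]
buf[-6] = 4 → [4, 7, 7, 6, 9, 14]
buf[-2] = 4 → [4, 7, 7, 6, 4, 14]
append buf[-1]+buf[0] = 14+4 = 18 → [4, 7, 7, 6, 4, 14, 18]
append buf[-1]+buf[0] = 18+4 = 22 → [4, 7, 7, 6, 4, 14, 18, 22]
pop(7) removes 22 → [4, 7, 7, 6, 4, 14, 18]

[4, 7, 7, 6, 4, 14, 18]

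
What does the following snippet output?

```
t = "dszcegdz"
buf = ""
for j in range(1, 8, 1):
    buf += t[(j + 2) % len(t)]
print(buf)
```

cegdzds

j=1: add t[3]='c' → 'c'
j=2: add t[4]='e' → 'ce'
j=3: add t[5]='g' → 'ceg'
j=4: add t[6]='d' → 'cegd'
j=5: add t[7]='z' → 'cegdz'
j=6: add t[0]='d' → 'cegdzd'
j=7: add t[1]='s' → 'cegdzds'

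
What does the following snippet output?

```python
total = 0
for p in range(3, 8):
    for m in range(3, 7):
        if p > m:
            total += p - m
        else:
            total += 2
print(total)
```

p=3,m=3: not 3>3, total = 0+2 = 2
p=3,m=4: not 3>4, total = 2+2 = 4
p=3,m=5: not 3>5, total = 4+2 = 6
p=3,m=6: not 3>6, total = 6+2 = 8
p=4,m=3: 4>3, total = 8+1 = 9
p=4,m=4: not 4>4, total = 9+2 = 11
p=4,m=5: not 4>5, total = 11+2 = 13
p=4,m=6: not 4>6, total = 13+2 = 15
p=5,m=3: 5>3, total = 15+2 = 17
p=5,m=4: 5>4, total = 17+1 = 18
p=5,m=5: not 5>5, total = 18+2 = 20
p=5,m=6: not 5>6, total = 20+2 = 22
p=6,m=3: 6>3, total = 22+3 = 25
p=6,m=4: 6>4, total = 25+2 = 27
p=6,m=5: 6>5, total = 27+1 = 28
p=6,m=6: not 6>6, total = 28+2 = 30
p=7,m=3: 7>3, total = 30+4 = 34
p=7,m=4: 7>4, total = 34+3 = 37
p=7,m=5: 7>5, total = 37+2 = 39
p=7,m=6: 7>6, total = 39+1 = 40

40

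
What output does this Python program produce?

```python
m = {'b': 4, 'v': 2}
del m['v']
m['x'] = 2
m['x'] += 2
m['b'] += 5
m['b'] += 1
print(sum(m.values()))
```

14

del 'v' → {'b': 4}
m['x'] = 2 → {'b': 4, 'x': 2}
m['x'] = 2+2 = 4 → {'b': 4, 'x': 4}
m['b'] = 4+5 = 9 → {'b': 9, 'x': 4}
m['b'] = 9+1 = 10 → {'b': 10, 'x': 4}
sum of values = 14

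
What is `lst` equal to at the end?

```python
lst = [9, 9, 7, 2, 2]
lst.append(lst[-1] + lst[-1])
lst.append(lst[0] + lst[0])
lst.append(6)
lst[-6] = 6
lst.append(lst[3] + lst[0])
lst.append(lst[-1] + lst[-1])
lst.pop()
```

append lst[-1]+lst[-1] = 2+2 = 4 → [9, 9, 7, 2, 2, 4]
append lst[0]+lst[0] = 9+9 = 18 → [9, 9, 7, 2, 2, 4, 18]
append 6 → [9, 9, 7, 2, 2, 4, 18, 6]
lst[-6] = 6 → [9, 9, 6, 2, 2, 4, 18, 6]
append lst[3]+lst[0] = 2+9 = 11 → [9, 9, 6, 2, 2, 4, 18, 6, 11]
append lst[-1]+lst[-1] = 11+11 = 22 → [9, 9, 6, 2, 2, 4, 18, 6, 11, 22]
pop() removes 22 → [9, 9, 6, 2, 2, 4, 18, 6, 11]

[9, 9, 6, 2, 2, 4, 18, 6, 11]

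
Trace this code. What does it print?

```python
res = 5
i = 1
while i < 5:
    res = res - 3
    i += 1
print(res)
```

i=1: res = 5-3 = 2
i=2: res = 2-3 = -1
i=3: res = (-1)-3 = -4
i=4: res = (-4)-3 = -7

-7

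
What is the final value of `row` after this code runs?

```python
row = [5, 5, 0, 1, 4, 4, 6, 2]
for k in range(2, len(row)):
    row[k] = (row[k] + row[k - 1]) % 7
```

[5, 5, 5, 6, 3, 0, 6, 1]

k=2: row[2] = (0+5)%7 = 5 → [5, 5, 5, 1, 4, 4, 6, 2]
k=3: row[3] = (1+5)%7 = 6 → [5, 5, 5, 6, 4, 4, 6, 2]
k=4: row[4] = (4+6)%7 = 3 → [5, 5, 5, 6, 3, 4, 6, 2]
k=5: row[5] = (4+3)%7 = 0 → [5, 5, 5, 6, 3, 0, 6, 2]
k=6: row[6] = (6+0)%7 = 6 → [5, 5, 5, 6, 3, 0, 6, 2]
k=7: row[7] = (2+6)%7 = 1 → [5, 5, 5, 6, 3, 0, 6, 1]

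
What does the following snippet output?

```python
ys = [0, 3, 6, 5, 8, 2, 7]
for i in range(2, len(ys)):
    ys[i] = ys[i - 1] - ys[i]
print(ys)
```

i=2: ys[2] = 3-6 = -3 → [0, 3, -3, 5, 8, 2, 7]
i=3: ys[3] = (-3)-5 = -8 → [0, 3, -3, -8, 8, 2, 7]
i=4: ys[4] = (-8)-8 = -16 → [0, 3, -3, -8, -16, 2, 7]
i=5: ys[5] = (-16)-2 = -18 → [0, 3, -3, -8, -16, -18, 7]
i=6: ys[6] = (-18)-7 = -25 → [0, 3, -3, -8, -16, -18, -25]

[0, 3, -3, -8, -16, -18, -25]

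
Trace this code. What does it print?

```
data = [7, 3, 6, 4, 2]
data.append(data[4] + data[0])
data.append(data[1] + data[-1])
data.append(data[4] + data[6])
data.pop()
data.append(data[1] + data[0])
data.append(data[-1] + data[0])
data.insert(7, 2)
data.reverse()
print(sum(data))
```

72

append data[4]+data[0] = 2+7 = 9 → [7, 3, 6, 4, 2, 9]
append data[1]+data[-1] = 3+9 = 12 → [7, 3, 6, 4, 2, 9, 12]
append data[4]+data[6] = 2+12 = 14 → [7, 3, 6, 4, 2, 9, 12, 14]
pop() removes 14 → [7, 3, 6, 4, 2, 9, 12]
append data[1]+data[0] = 3+7 = 10 → [7, 3, 6, 4, 2, 9, 12, 10]
append data[-1]+data[0] = 10+7 = 17 → [7, 3, 6, 4, 2, 9, 12, 10, 17]
insert 2 at 7 → [7, 3, 6, 4, 2, 9, 12, 2, 10, 17]
reverse → [17, 10, 2, 12, 9, 2, 4, 6, 3, 7]
sum = 72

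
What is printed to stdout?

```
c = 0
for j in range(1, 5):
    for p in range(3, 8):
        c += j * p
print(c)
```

250

j=1,p=3: c = 0+3 = 3
j=1,p=4: c = 3+4 = 7
j=1,p=5: c = 7+5 = 12
j=1,p=6: c = 12+6 = 18
j=1,p=7: c = 18+7 = 25
j=2,p=3: c = 25+6 = 31
j=2,p=4: c = 31+8 = 39
j=2,p=5: c = 39+10 = 49
j=2,p=6: c = 49+12 = 61
j=2,p=7: c = 61+14 = 75
j=3,p=3: c = 75+9 = 84
j=3,p=4: c = 84+12 = 96
j=3,p=5: c = 96+15 = 111
j=3,p=6: c = 111+18 = 129
j=3,p=7: c = 129+21 = 150
j=4,p=3: c = 150+12 = 162
j=4,p=4: c = 162+16 = 178
j=4,p=5: c = 178+20 = 198
j=4,p=6: c = 198+24 = 222
j=4,p=7: c = 222+28 = 250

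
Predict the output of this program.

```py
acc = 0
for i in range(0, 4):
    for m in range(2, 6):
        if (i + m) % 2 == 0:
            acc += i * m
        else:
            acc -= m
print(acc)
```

i=0,m=2: even sum, acc = 0+0 = 0
i=0,m=3: odd sum, acc = 0-3 = -3
i=0,m=4: even sum, acc = (-3)+0 = -3
i=0,m=5: odd sum, acc = (-3)-5 = -8
i=1,m=2: odd sum, acc = (-8)-2 = -10
i=1,m=3: even sum, acc = (-10)+3 = -7
i=1,m=4: odd sum, acc = (-7)-4 = -11
i=1,m=5: even sum, acc = (-11)+5 = -6
i=2,m=2: even sum, acc = (-6)+4 = -2
i=2,m=3: odd sum, acc = (-2)-3 = -5
i=2,m=4: even sum, acc = (-5)+8 = 3
i=2,m=5: odd sum, acc = 3-5 = -2
i=3,m=2: odd sum, acc = (-2)-2 = -4
i=3,m=3: even sum, acc = (-4)+9 = 5
i=3,m=4: odd sum, acc = 5-4 = 1
i=3,m=5: even sum, acc = 1+15 = 16

16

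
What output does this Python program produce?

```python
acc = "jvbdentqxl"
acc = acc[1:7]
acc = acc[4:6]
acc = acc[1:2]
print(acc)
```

slice [1:7] → 'vbdent'
slice [4:6] → 'nt'
slice [1:2] → 't'

t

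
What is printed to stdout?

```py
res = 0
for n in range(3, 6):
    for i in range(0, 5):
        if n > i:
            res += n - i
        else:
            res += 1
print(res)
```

n=3,i=0: 3>0, res = 0+3 = 3
n=3,i=1: 3>1, res = 3+2 = 5
n=3,i=2: 3>2, res = 5+1 = 6
n=3,i=3: not 3>3, res = 6+1 = 7
n=3,i=4: not 3>4, res = 7+1 = 8
n=4,i=0: 4>0, res = 8+4 = 12
n=4,i=1: 4>1, res = 12+3 = 15
n=4,i=2: 4>2, res = 15+2 = 17
n=4,i=3: 4>3, res = 17+1 = 18
n=4,i=4: not 4>4, res = 18+1 = 19
n=5,i=0: 5>0, res = 19+5 = 24
n=5,i=1: 5>1, res = 24+4 = 28
n=5,i=2: 5>2, res = 28+3 = 31
n=5,i=3: 5>3, res = 31+2 = 33
n=5,i=4: 5>4, res = 33+1 = 34

34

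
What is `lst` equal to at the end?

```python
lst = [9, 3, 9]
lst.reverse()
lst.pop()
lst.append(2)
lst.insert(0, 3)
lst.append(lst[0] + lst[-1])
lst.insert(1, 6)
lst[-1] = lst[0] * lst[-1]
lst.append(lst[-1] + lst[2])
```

reverse → [9, 3, 9]
pop() removes 9 → [9, 3]
append 2 → [9, 3, 2]
insert 3 at 0 → [3, 9, 3, 2]
append lst[0]+lst[-1] = 3+2 = 5 → [3, 9, 3, 2, 5]
insert 6 at 1 → [3, 6, 9, 3, 2, 5]
lst[-1] = lst[0]*lst[-1] = 3*5 = 15 → [3, 6, 9, 3, 2, 15]
append lst[-1]+lst[2] = 15+9 = 24 → [3, 6, 9, 3, 2, 15, 24]

[3, 6, 9, 3, 2, 15, 24]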